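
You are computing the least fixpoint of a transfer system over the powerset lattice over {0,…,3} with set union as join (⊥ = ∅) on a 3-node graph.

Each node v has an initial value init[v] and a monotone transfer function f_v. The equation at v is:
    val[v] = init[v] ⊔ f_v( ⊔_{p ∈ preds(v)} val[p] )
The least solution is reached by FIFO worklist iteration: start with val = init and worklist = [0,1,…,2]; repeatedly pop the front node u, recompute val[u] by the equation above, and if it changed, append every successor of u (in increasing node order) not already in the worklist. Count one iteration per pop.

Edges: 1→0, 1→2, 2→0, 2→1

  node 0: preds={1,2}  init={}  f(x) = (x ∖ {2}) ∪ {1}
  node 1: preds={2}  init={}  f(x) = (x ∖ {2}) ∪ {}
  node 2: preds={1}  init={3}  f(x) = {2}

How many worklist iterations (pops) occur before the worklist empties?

Iteration log — 5 steps:
  step 1. node 0  ⊔preds={3}  new={1,3}  old={}  +wl: 
  step 2. node 1  ⊔preds={3}  new={3}  old={}  +wl: 0
  step 3. node 2  ⊔preds={3}  new={2,3}  old={3}  +wl: 1
  step 4. node 0  ⊔preds={2,3}  new={1,3}  stable
  step 5. node 1  ⊔preds={2,3}  new={3}  stable

Least fixpoint reached:
  node 0: {1,3}
  node 1: {3}
  node 2: {2,3}

5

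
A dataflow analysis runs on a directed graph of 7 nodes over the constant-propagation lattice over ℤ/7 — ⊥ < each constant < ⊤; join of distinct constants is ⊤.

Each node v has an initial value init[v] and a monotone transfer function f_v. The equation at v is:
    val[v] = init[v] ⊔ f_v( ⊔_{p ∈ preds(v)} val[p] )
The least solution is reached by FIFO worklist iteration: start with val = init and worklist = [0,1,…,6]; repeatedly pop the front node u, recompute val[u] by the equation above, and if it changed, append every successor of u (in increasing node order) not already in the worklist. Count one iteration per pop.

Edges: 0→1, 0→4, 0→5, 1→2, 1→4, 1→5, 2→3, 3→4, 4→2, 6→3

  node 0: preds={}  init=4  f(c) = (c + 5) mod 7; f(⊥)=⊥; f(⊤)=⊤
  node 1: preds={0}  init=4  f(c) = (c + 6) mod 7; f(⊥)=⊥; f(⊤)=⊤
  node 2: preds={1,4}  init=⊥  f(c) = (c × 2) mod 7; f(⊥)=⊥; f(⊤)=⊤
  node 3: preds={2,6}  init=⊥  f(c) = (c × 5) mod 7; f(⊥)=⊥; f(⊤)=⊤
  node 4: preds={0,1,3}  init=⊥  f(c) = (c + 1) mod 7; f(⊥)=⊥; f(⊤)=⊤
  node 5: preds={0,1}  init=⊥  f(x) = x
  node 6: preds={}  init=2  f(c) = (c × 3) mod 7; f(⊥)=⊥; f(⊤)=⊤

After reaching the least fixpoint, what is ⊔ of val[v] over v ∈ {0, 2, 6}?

Worklist (8 pops):
  #1 pop 0: in=⊥ → 4 (no change)
  #2 pop 1: in=4 → ⊤ (was 4); enqueue []
  #3 pop 2: in=⊤ → ⊤ (was ⊥); enqueue []
  #4 pop 3: in=⊤ → ⊤ (was ⊥); enqueue []
  #5 pop 4: in=⊤ → ⊤ (was ⊥); enqueue [2]
  #6 pop 5: in=⊤ → ⊤ (was ⊥); enqueue []
  #7 pop 6: in=⊥ → 2 (no change)
  #8 pop 2: in=⊤ → ⊤ (no change)

Fixpoint:
  val[0] = 4
  val[1] = ⊤
  val[2] = ⊤
  val[3] = ⊤
  val[4] = ⊤
  val[5] = ⊤
  val[6] = 2

⊤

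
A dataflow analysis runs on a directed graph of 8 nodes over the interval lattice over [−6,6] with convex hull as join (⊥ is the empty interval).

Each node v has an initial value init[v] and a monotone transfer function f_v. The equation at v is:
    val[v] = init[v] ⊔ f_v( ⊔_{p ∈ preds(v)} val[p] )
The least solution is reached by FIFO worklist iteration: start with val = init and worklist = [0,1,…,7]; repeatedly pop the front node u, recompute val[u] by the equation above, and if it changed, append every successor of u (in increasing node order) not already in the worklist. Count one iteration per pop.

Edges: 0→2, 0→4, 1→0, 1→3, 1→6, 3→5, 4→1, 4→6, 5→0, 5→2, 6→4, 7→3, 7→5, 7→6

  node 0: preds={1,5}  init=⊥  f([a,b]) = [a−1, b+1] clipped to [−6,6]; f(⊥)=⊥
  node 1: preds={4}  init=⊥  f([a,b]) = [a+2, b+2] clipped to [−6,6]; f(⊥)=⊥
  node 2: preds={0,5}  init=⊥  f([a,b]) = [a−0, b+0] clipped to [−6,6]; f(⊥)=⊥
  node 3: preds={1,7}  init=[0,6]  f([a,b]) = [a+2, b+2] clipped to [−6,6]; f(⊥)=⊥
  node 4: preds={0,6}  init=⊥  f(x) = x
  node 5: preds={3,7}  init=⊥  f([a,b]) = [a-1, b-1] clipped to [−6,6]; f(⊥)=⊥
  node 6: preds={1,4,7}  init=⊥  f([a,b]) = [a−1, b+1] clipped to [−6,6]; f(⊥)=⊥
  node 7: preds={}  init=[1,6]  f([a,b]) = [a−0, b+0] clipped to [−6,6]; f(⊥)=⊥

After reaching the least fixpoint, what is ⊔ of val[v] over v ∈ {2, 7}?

Trace (43 dequeues):
  [1] u=0 | in ⊥ | out ⊥ | ==
  [2] u=1 | in ⊥ | out ⊥ | ==
  [3] u=2 | in ⊥ | out ⊥ | ==
  [4] u=3 | in [1,6] | out [0,6] | ==
  [5] u=4 | in ⊥ | out ⊥ | ==
  [6] u=5 | in [0,6] | out [-1,5] | prev ⊥ | push {0,2}
  [7] u=6 | in [1,6] | out [0,6] | prev ⊥ | push {4}
  [8] u=7 | in ⊥ | out [1,6] | ==
  [9] u=0 | in [-1,5] | out [-2,6] | prev ⊥ | push {}
  [10] u=2 | in [-2,6] | out [-2,6] | prev ⊥ | push {}
  [11] u=4 | in [-2,6] | out [-2,6] | prev ⊥ | push {1,6}
  [12] u=1 | in [-2,6] | out [0,6] | prev ⊥ | push {0,3}
  [13] u=6 | in [-2,6] | out [-3,6] | prev [0,6] | push {4}
  [14] u=0 | in [-1,6] | out [-2,6] | ==
  [15] u=3 | in [0,6] | out [0,6] | ==
  [16] u=4 | in [-3,6] | out [-3,6] | prev [-2,6] | push {1,6}
  [17] u=1 | in [-3,6] | out [-1,6] | prev [0,6] | push {0,3}
  [18] u=6 | in [-3,6] | out [-4,6] | prev [-3,6] | push {4}
  [19] u=0 | in [-1,6] | out [-2,6] | ==
  [20] u=3 | in [-1,6] | out [0,6] | ==
  [21] u=4 | in [-4,6] | out [-4,6] | prev [-3,6] | push {1,6}
  [22] u=1 | in [-4,6] | out [-2,6] | prev [-1,6] | push {0,3}
  [23] u=6 | in [-4,6] | out [-5,6] | prev [-4,6] | push {4}
  [24] u=0 | in [-2,6] | out [-3,6] | prev [-2,6] | push {2}
  [25] u=3 | in [-2,6] | out [0,6] | ==
  [26] u=4 | in [-5,6] | out [-5,6] | prev [-4,6] | push {1,6}
  [27] u=2 | in [-3,6] | out [-3,6] | prev [-2,6] | push {}
  [28] u=1 | in [-5,6] | out [-3,6] | prev [-2,6] | push {0,3}
  [29] u=6 | in [-5,6] | out [-6,6] | prev [-5,6] | push {4}
  [30] u=0 | in [-3,6] | out [-4,6] | prev [-3,6] | push {2}
  [31] u=3 | in [-3,6] | out [-1,6] | prev [0,6] | push {5}
  [32] u=4 | in [-6,6] | out [-6,6] | prev [-5,6] | push {1,6}
  [33] u=2 | in [-4,6] | out [-4,6] | prev [-3,6] | push {}
  [34] u=5 | in [-1,6] | out [-2,5] | prev [-1,5] | push {0,2}
  [35] u=1 | in [-6,6] | out [-4,6] | prev [-3,6] | push {3}
  [36] u=6 | in [-6,6] | out [-6,6] | ==
  [37] u=0 | in [-4,6] | out [-5,6] | prev [-4,6] | push {4}
  [38] u=2 | in [-5,6] | out [-5,6] | prev [-4,6] | push {}
  [39] u=3 | in [-4,6] | out [-2,6] | prev [-1,6] | push {5}
  [40] u=4 | in [-6,6] | out [-6,6] | ==
  [41] u=5 | in [-2,6] | out [-3,5] | prev [-2,5] | push {0,2}
  [42] u=0 | in [-4,6] | out [-5,6] | ==
  [43] u=2 | in [-5,6] | out [-5,6] | ==

Converged values:
  [0] [-5,6]
  [1] [-4,6]
  [2] [-5,6]
  [3] [-2,6]
  [4] [-6,6]
  [5] [-3,5]
  [6] [-6,6]
  [7] [1,6]

[-5,6]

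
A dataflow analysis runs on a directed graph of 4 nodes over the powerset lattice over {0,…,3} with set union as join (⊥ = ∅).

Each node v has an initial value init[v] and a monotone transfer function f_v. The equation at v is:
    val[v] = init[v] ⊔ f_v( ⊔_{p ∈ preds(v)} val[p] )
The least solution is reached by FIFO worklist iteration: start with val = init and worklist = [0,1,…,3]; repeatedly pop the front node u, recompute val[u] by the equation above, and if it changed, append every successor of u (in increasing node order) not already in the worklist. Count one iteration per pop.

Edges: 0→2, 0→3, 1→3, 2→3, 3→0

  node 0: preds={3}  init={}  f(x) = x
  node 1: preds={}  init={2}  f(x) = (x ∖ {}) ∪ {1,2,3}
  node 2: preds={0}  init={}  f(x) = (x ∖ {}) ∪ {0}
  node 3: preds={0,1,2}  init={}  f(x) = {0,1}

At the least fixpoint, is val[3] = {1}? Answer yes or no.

no

Iteration log — 7 steps:
  step 1. node 0  ⊔preds={}  new={}  stable
  step 2. node 1  ⊔preds={}  new={1,2,3}  old={2}  +wl: 
  step 3. node 2  ⊔preds={}  new={0}  old={}  +wl: 
  step 4. node 3  ⊔preds={0,1,2,3}  new={0,1}  old={}  +wl: 0
  step 5. node 0  ⊔preds={0,1}  new={0,1}  old={}  +wl: 2,3
  step 6. node 2  ⊔preds={0,1}  new={0,1}  old={0}  +wl: 
  step 7. node 3  ⊔preds={0,1,2,3}  new={0,1}  stable

Least fixpoint reached:
  node 0: {0,1}
  node 1: {1,2,3}
  node 2: {0,1}
  node 3: {0,1}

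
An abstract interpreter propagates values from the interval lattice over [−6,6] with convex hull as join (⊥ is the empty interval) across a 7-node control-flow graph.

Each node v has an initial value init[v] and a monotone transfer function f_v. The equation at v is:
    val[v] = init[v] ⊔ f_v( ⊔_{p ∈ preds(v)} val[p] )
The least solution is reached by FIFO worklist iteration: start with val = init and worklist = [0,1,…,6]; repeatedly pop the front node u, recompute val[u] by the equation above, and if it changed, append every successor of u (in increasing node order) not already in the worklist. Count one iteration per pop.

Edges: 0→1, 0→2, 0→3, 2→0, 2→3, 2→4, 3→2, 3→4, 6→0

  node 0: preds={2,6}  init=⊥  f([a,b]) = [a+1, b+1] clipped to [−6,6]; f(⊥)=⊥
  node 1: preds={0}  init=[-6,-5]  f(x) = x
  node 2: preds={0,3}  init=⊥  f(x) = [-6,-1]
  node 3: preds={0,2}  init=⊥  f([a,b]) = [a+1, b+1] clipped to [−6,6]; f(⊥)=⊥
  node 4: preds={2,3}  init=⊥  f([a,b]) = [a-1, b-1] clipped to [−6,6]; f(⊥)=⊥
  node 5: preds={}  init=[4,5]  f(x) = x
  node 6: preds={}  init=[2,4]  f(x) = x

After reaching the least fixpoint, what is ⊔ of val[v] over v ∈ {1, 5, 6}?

[-6,5]

Trace (11 dequeues):
  [1] u=0 | in [2,4] | out [3,5] | prev ⊥ | push {}
  [2] u=1 | in [3,5] | out [-6,5] | prev [-6,-5] | push {}
  [3] u=2 | in [3,5] | out [-6,-1] | prev ⊥ | push {0}
  [4] u=3 | in [-6,5] | out [-5,6] | prev ⊥ | push {2}
  [5] u=4 | in [-6,6] | out [-6,5] | prev ⊥ | push {}
  [6] u=5 | in ⊥ | out [4,5] | ==
  [7] u=6 | in ⊥ | out [2,4] | ==
  [8] u=0 | in [-6,4] | out [-5,5] | prev [3,5] | push {1,3}
  [9] u=2 | in [-5,6] | out [-6,-1] | ==
  [10] u=1 | in [-5,5] | out [-6,5] | ==
  [11] u=3 | in [-6,5] | out [-5,6] | ==

Converged values:
  [0] [-5,5]
  [1] [-6,5]
  [2] [-6,-1]
  [3] [-5,6]
  [4] [-6,5]
  [5] [4,5]
  [6] [2,4]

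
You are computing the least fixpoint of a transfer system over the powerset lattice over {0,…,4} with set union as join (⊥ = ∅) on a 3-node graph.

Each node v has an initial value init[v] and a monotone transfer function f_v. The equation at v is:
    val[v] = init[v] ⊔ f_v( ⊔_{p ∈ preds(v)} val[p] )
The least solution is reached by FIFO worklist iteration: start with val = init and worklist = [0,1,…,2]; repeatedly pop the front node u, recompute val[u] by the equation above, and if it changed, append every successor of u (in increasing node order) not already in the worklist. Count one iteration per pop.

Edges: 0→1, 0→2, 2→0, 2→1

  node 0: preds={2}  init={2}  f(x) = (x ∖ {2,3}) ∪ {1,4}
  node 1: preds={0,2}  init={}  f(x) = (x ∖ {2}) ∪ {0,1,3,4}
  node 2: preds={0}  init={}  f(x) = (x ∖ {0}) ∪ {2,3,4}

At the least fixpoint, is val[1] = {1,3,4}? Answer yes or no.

Iteration log — 5 steps:
  step 1. node 0  ⊔preds={}  new={1,2,4}  old={2}  +wl: 
  step 2. node 1  ⊔preds={1,2,4}  new={0,1,3,4}  old={}  +wl: 
  step 3. node 2  ⊔preds={1,2,4}  new={1,2,3,4}  old={}  +wl: 0,1
  step 4. node 0  ⊔preds={1,2,3,4}  new={1,2,4}  stable
  step 5. node 1  ⊔preds={1,2,3,4}  new={0,1,3,4}  stable

Least fixpoint reached:
  node 0: {1,2,4}
  node 1: {0,1,3,4}
  node 2: {1,2,3,4}

no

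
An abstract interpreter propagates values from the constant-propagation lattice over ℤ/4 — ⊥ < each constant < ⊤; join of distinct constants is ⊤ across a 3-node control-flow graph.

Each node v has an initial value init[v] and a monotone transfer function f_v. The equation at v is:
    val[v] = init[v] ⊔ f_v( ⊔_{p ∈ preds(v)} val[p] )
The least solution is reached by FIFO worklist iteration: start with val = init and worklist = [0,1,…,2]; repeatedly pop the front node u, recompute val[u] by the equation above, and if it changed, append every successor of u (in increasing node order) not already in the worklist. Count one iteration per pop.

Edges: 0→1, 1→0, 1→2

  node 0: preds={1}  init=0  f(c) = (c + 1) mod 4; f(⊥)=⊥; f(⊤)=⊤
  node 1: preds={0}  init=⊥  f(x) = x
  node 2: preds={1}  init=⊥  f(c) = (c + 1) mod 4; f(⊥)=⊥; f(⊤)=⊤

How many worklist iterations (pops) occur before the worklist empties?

Trace (7 dequeues):
  [1] u=0 | in ⊥ | out 0 | ==
  [2] u=1 | in 0 | out 0 | prev ⊥ | push {0}
  [3] u=2 | in 0 | out 1 | prev ⊥ | push {}
  [4] u=0 | in 0 | out ⊤ | prev 0 | push {1}
  [5] u=1 | in ⊤ | out ⊤ | prev 0 | push {0,2}
  [6] u=0 | in ⊤ | out ⊤ | ==
  [7] u=2 | in ⊤ | out ⊤ | prev 1 | push {}

Converged values:
  [0] ⊤
  [1] ⊤
  [2] ⊤

7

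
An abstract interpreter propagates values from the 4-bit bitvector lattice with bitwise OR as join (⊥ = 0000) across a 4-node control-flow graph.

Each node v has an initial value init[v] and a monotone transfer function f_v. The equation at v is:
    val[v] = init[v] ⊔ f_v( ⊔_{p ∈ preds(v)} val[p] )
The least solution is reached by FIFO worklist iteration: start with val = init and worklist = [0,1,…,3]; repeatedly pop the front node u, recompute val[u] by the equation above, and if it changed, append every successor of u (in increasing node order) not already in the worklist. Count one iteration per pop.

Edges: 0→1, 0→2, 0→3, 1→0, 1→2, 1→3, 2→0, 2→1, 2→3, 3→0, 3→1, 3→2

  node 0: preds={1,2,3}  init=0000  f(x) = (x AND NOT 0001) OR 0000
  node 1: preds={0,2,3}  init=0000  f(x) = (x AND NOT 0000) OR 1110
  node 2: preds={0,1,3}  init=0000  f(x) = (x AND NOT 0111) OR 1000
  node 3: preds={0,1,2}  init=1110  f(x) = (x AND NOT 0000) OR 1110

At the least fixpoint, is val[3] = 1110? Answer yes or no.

yes

Trace (6 dequeues):
  [1] u=0 | in 1110 | out 1110 | prev 0000 | push {}
  [2] u=1 | in 1110 | out 1110 | prev 0000 | push {0}
  [3] u=2 | in 1110 | out 1000 | prev 0000 | push {1}
  [4] u=3 | in 1110 | out 1110 | ==
  [5] u=0 | in 1110 | out 1110 | ==
  [6] u=1 | in 1110 | out 1110 | ==

Converged values:
  [0] 1110
  [1] 1110
  [2] 1000
  [3] 1110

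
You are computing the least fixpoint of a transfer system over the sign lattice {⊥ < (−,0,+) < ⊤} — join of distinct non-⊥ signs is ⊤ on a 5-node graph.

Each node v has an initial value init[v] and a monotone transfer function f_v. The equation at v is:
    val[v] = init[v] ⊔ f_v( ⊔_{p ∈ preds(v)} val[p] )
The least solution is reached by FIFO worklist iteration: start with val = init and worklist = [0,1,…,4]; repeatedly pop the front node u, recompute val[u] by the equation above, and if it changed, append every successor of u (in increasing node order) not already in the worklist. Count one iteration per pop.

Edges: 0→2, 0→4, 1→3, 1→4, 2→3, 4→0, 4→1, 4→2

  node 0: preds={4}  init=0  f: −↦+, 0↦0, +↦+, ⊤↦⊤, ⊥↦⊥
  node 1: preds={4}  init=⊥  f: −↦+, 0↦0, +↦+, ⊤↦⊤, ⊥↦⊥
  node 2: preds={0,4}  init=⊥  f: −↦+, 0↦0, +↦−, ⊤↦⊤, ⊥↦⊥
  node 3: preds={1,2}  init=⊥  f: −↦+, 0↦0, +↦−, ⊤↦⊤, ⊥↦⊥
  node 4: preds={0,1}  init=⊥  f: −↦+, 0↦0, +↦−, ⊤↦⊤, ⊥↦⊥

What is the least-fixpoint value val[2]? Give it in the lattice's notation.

Trace (10 dequeues):
  [1] u=0 | in ⊥ | out 0 | ==
  [2] u=1 | in ⊥ | out ⊥ | ==
  [3] u=2 | in 0 | out 0 | prev ⊥ | push {}
  [4] u=3 | in 0 | out 0 | prev ⊥ | push {}
  [5] u=4 | in 0 | out 0 | prev ⊥ | push {0,1,2}
  [6] u=0 | in 0 | out 0 | ==
  [7] u=1 | in 0 | out 0 | prev ⊥ | push {3,4}
  [8] u=2 | in 0 | out 0 | ==
  [9] u=3 | in 0 | out 0 | ==
  [10] u=4 | in 0 | out 0 | ==

Converged values:
  [0] 0
  [1] 0
  [2] 0
  [3] 0
  [4] 0

0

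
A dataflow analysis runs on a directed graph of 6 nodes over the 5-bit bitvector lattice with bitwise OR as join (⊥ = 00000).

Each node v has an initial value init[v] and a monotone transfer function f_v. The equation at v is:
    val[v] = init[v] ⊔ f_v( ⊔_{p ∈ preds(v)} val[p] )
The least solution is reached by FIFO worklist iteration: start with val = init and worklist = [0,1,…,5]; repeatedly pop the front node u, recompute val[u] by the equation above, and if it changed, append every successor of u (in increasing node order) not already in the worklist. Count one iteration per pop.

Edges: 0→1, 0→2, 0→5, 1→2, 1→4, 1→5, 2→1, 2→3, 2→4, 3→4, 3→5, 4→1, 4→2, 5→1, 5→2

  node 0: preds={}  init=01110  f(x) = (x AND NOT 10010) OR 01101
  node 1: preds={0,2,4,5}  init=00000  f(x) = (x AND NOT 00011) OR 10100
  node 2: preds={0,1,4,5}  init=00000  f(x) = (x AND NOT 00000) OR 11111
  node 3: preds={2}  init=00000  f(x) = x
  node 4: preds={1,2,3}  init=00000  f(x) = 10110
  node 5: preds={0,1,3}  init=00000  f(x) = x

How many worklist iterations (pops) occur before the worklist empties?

Trace (8 dequeues):
  [1] u=0 | in 00000 | out 01111 | prev 01110 | push {}
  [2] u=1 | in 01111 | out 11100 | prev 00000 | push {}
  [3] u=2 | in 11111 | out 11111 | prev 00000 | push {1}
  [4] u=3 | in 11111 | out 11111 | prev 00000 | push {}
  [5] u=4 | in 11111 | out 10110 | prev 00000 | push {2}
  [6] u=5 | in 11111 | out 11111 | prev 00000 | push {}
  [7] u=1 | in 11111 | out 11100 | ==
  [8] u=2 | in 11111 | out 11111 | ==

Converged values:
  [0] 01111
  [1] 11100
  [2] 11111
  [3] 11111
  [4] 10110
  [5] 11111

8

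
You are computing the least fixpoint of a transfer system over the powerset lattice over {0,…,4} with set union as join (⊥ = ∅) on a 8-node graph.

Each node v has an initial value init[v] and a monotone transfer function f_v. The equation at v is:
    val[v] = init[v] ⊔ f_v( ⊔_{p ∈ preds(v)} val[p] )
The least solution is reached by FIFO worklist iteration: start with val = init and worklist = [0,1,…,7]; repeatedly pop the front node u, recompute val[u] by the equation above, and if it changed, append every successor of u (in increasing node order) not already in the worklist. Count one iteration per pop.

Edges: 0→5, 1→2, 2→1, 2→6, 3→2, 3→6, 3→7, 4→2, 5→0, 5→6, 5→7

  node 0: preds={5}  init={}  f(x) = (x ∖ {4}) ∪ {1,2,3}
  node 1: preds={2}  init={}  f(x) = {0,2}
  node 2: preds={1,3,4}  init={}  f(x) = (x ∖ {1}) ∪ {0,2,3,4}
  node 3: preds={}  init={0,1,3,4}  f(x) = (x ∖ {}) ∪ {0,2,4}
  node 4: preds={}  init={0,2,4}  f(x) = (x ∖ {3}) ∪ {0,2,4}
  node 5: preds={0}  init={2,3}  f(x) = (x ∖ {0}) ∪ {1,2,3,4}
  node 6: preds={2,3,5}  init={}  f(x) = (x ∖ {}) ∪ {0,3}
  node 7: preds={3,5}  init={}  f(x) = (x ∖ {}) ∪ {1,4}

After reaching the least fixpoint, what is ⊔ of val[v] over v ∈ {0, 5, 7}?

{0,1,2,3,4}

Trace (11 dequeues):
  [1] u=0 | in {2,3} | out {1,2,3} | prev {} | push {}
  [2] u=1 | in {} | out {0,2} | prev {} | push {}
  [3] u=2 | in {0,1,2,3,4} | out {0,2,3,4} | prev {} | push {1}
  [4] u=3 | in {} | out {0,1,2,3,4} | prev {0,1,3,4} | push {2}
  [5] u=4 | in {} | out {0,2,4} | ==
  [6] u=5 | in {1,2,3} | out {1,2,3,4} | prev {2,3} | push {0}
  [7] u=6 | in {0,1,2,3,4} | out {0,1,2,3,4} | prev {} | push {}
  [8] u=7 | in {0,1,2,3,4} | out {0,1,2,3,4} | prev {} | push {}
  [9] u=1 | in {0,2,3,4} | out {0,2} | ==
  [10] u=2 | in {0,1,2,3,4} | out {0,2,3,4} | ==
  [11] u=0 | in {1,2,3,4} | out {1,2,3} | ==

Converged values:
  [0] {1,2,3}
  [1] {0,2}
  [2] {0,2,3,4}
  [3] {0,1,2,3,4}
  [4] {0,2,4}
  [5] {1,2,3,4}
  [6] {0,1,2,3,4}
  [7] {0,1,2,3,4}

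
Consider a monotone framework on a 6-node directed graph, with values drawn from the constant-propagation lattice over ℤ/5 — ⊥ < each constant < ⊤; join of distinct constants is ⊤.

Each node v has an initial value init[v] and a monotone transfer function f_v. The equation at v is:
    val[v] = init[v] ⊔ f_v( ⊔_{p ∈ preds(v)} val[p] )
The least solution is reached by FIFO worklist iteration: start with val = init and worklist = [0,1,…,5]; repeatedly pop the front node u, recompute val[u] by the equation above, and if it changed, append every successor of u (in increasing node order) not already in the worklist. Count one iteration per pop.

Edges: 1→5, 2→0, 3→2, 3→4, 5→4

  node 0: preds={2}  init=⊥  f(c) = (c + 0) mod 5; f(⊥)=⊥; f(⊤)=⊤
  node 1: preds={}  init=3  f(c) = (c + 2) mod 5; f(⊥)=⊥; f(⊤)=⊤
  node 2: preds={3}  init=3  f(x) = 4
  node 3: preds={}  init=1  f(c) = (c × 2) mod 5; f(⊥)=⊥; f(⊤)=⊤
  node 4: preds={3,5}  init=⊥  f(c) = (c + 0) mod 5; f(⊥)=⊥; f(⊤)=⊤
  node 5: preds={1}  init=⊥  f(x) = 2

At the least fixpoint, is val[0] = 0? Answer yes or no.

no

Worklist (8 pops):
  #1 pop 0: in=3 → 3 (was ⊥); enqueue []
  #2 pop 1: in=⊥ → 3 (no change)
  #3 pop 2: in=1 → ⊤ (was 3); enqueue [0]
  #4 pop 3: in=⊥ → 1 (no change)
  #5 pop 4: in=1 → 1 (was ⊥); enqueue []
  #6 pop 5: in=3 → 2 (was ⊥); enqueue [4]
  #7 pop 0: in=⊤ → ⊤ (was 3); enqueue []
  #8 pop 4: in=⊤ → ⊤ (was 1); enqueue []

Fixpoint:
  val[0] = ⊤
  val[1] = 3
  val[2] = ⊤
  val[3] = 1
  val[4] = ⊤
  val[5] = 2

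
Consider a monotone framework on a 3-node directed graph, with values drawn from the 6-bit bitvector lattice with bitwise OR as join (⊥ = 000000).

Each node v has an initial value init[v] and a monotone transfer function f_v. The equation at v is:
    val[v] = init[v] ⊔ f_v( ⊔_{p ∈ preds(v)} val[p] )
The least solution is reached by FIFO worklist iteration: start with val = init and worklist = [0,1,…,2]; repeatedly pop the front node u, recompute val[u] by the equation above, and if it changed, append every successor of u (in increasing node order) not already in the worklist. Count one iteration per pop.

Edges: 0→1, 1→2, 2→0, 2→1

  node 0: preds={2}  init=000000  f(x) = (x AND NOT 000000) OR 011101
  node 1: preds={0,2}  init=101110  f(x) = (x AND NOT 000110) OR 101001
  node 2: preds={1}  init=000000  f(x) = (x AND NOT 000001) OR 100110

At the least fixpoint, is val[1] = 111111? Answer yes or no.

yes

Worklist (5 pops):
  #1 pop 0: in=000000 → 011101 (was 000000); enqueue []
  #2 pop 1: in=011101 → 111111 (was 101110); enqueue []
  #3 pop 2: in=111111 → 111110 (was 000000); enqueue [0,1]
  #4 pop 0: in=111110 → 111111 (was 011101); enqueue []
  #5 pop 1: in=111111 → 111111 (no change)

Fixpoint:
  val[0] = 111111
  val[1] = 111111
  val[2] = 111110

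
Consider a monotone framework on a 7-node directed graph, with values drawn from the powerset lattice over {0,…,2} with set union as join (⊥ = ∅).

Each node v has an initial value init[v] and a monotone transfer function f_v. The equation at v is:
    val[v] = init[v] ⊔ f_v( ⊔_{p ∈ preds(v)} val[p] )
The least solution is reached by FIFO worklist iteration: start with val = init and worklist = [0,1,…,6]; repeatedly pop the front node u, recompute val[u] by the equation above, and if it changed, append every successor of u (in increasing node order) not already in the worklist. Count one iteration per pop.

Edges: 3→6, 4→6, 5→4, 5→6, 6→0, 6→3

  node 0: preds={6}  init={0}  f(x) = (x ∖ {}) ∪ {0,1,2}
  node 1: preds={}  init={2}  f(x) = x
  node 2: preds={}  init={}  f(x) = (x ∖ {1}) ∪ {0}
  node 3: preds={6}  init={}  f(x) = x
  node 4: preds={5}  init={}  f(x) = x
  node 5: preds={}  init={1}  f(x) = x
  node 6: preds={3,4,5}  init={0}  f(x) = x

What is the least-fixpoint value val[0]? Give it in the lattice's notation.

Trace (10 dequeues):
  [1] u=0 | in {0} | out {0,1,2} | prev {0} | push {}
  [2] u=1 | in {} | out {2} | ==
  [3] u=2 | in {} | out {0} | prev {} | push {}
  [4] u=3 | in {0} | out {0} | prev {} | push {}
  [5] u=4 | in {1} | out {1} | prev {} | push {}
  [6] u=5 | in {} | out {1} | ==
  [7] u=6 | in {0,1} | out {0,1} | prev {0} | push {0,3}
  [8] u=0 | in {0,1} | out {0,1,2} | ==
  [9] u=3 | in {0,1} | out {0,1} | prev {0} | push {6}
  [10] u=6 | in {0,1} | out {0,1} | ==

Converged values:
  [0] {0,1,2}
  [1] {2}
  [2] {0}
  [3] {0,1}
  [4] {1}
  [5] {1}
  [6] {0,1}

{0,1,2}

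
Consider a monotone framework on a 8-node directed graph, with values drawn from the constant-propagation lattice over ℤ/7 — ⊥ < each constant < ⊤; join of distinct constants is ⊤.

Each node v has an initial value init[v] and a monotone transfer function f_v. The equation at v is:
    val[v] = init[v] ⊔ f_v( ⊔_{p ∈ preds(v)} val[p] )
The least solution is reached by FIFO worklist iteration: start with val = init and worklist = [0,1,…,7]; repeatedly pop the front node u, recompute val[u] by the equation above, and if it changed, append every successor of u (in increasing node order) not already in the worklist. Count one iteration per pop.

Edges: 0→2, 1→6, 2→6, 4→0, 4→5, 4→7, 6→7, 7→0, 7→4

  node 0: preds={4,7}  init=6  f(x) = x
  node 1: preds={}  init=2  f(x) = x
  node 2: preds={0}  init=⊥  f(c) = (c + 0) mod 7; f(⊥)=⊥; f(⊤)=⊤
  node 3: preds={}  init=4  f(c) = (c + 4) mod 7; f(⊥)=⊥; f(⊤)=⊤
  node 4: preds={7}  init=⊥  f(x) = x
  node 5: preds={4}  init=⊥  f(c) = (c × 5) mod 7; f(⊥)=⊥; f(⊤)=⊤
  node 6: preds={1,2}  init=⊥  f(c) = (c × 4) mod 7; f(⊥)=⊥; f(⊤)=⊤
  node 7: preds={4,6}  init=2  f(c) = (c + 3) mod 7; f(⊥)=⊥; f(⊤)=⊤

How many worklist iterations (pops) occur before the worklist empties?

Iteration log — 13 steps:
  step 1. node 0  ⊔preds=2  new=⊤  old=6  +wl: 
  step 2. node 1  ⊔preds=⊥  new=2  stable
  step 3. node 2  ⊔preds=⊤  new=⊤  old=⊥  +wl: 
  step 4. node 3  ⊔preds=⊥  new=4  stable
  step 5. node 4  ⊔preds=2  new=2  old=⊥  +wl: 0
  step 6. node 5  ⊔preds=2  new=3  old=⊥  +wl: 
  step 7. node 6  ⊔preds=⊤  new=⊤  old=⊥  +wl: 
  step 8. node 7  ⊔preds=⊤  new=⊤  old=2  +wl: 4
  step 9. node 0  ⊔preds=⊤  new=⊤  stable
  step 10. node 4  ⊔preds=⊤  new=⊤  old=2  +wl: 0,5,7
  step 11. node 0  ⊔preds=⊤  new=⊤  stable
  step 12. node 5  ⊔preds=⊤  new=⊤  old=3  +wl: 
  step 13. node 7  ⊔preds=⊤  new=⊤  stable

Least fixpoint reached:
  node 0: ⊤
  node 1: 2
  node 2: ⊤
  node 3: 4
  node 4: ⊤
  node 5: ⊤
  node 6: ⊤
  node 7: ⊤

13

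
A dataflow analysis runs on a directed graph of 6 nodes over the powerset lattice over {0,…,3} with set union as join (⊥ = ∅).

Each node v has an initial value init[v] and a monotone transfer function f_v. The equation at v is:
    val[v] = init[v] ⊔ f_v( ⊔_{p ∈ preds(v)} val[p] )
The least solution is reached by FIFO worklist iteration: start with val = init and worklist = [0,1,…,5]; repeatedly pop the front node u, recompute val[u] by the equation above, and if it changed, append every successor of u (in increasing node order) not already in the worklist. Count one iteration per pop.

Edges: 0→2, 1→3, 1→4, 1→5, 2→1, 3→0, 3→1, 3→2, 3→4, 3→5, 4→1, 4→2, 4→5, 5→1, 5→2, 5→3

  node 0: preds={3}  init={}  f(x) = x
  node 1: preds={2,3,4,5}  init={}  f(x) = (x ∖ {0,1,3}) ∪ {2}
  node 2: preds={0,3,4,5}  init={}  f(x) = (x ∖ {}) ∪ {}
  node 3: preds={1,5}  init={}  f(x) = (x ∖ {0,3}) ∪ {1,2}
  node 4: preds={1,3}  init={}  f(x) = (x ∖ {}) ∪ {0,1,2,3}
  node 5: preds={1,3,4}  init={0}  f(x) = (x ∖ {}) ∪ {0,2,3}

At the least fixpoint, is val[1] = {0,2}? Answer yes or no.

Worklist (11 pops):
  #1 pop 0: in={} → {} (no change)
  #2 pop 1: in={0} → {2} (was {}); enqueue []
  #3 pop 2: in={0} → {0} (was {}); enqueue [1]
  #4 pop 3: in={0,2} → {1,2} (was {}); enqueue [0,2]
  #5 pop 4: in={1,2} → {0,1,2,3} (was {}); enqueue []
  #6 pop 5: in={0,1,2,3} → {0,1,2,3} (was {0}); enqueue [3]
  #7 pop 1: in={0,1,2,3} → {2} (no change)
  #8 pop 0: in={1,2} → {1,2} (was {}); enqueue []
  #9 pop 2: in={0,1,2,3} → {0,1,2,3} (was {0}); enqueue [1]
  #10 pop 3: in={0,1,2,3} → {1,2} (no change)
  #11 pop 1: in={0,1,2,3} → {2} (no change)

Fixpoint:
  val[0] = {1,2}
  val[1] = {2}
  val[2] = {0,1,2,3}
  val[3] = {1,2}
  val[4] = {0,1,2,3}
  val[5] = {0,1,2,3}

no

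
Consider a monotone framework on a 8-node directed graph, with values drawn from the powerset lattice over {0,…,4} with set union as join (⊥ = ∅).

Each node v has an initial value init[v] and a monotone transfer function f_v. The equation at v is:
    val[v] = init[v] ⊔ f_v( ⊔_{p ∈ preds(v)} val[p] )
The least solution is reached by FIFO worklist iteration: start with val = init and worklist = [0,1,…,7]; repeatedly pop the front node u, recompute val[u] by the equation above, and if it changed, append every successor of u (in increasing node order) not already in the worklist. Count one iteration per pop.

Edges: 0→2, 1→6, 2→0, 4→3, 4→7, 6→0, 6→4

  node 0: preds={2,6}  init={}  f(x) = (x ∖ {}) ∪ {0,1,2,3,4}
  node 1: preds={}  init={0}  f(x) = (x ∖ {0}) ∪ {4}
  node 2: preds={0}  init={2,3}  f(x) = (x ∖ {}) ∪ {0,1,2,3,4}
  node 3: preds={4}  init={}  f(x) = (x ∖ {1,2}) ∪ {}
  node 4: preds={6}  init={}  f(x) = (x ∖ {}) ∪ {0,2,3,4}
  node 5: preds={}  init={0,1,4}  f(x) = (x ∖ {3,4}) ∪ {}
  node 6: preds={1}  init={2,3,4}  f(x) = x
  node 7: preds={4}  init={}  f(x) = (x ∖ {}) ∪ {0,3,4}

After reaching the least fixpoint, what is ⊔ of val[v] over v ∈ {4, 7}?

Worklist (11 pops):
  #1 pop 0: in={2,3,4} → {0,1,2,3,4} (was {}); enqueue []
  #2 pop 1: in={} → {0,4} (was {0}); enqueue []
  #3 pop 2: in={0,1,2,3,4} → {0,1,2,3,4} (was {2,3}); enqueue [0]
  #4 pop 3: in={} → {} (no change)
  #5 pop 4: in={2,3,4} → {0,2,3,4} (was {}); enqueue [3]
  #6 pop 5: in={} → {0,1,4} (no change)
  #7 pop 6: in={0,4} → {0,2,3,4} (was {2,3,4}); enqueue [4]
  #8 pop 7: in={0,2,3,4} → {0,2,3,4} (was {}); enqueue []
  #9 pop 0: in={0,1,2,3,4} → {0,1,2,3,4} (no change)
  #10 pop 3: in={0,2,3,4} → {0,3,4} (was {}); enqueue []
  #11 pop 4: in={0,2,3,4} → {0,2,3,4} (no change)

Fixpoint:
  val[0] = {0,1,2,3,4}
  val[1] = {0,4}
  val[2] = {0,1,2,3,4}
  val[3] = {0,3,4}
  val[4] = {0,2,3,4}
  val[5] = {0,1,4}
  val[6] = {0,2,3,4}
  val[7] = {0,2,3,4}

{0,2,3,4}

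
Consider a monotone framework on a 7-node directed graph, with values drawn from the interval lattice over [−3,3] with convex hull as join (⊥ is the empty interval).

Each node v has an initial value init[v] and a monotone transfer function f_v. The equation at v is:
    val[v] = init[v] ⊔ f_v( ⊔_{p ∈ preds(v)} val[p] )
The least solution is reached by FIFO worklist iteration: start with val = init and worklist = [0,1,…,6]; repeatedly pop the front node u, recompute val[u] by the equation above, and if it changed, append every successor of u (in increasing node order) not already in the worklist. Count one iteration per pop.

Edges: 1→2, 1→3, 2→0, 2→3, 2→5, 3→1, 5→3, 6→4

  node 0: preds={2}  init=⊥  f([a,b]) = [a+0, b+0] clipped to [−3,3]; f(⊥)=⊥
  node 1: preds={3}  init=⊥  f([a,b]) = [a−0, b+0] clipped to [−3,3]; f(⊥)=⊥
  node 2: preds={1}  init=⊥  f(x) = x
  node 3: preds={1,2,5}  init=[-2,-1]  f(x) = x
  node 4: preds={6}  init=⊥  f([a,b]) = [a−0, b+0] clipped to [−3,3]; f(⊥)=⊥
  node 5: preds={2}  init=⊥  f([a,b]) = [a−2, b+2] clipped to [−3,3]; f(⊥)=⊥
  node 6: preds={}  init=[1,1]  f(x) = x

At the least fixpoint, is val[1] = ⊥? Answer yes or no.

no

Worklist (20 pops):
  #1 pop 0: in=⊥ → ⊥ (no change)
  #2 pop 1: in=[-2,-1] → [-2,-1] (was ⊥); enqueue []
  #3 pop 2: in=[-2,-1] → [-2,-1] (was ⊥); enqueue [0]
  #4 pop 3: in=[-2,-1] → [-2,-1] (no change)
  #5 pop 4: in=[1,1] → [1,1] (was ⊥); enqueue []
  #6 pop 5: in=[-2,-1] → [-3,1] (was ⊥); enqueue [3]
  #7 pop 6: in=⊥ → [1,1] (no change)
  #8 pop 0: in=[-2,-1] → [-2,-1] (was ⊥); enqueue []
  #9 pop 3: in=[-3,1] → [-3,1] (was [-2,-1]); enqueue [1]
  #10 pop 1: in=[-3,1] → [-3,1] (was [-2,-1]); enqueue [2,3]
  #11 pop 2: in=[-3,1] → [-3,1] (was [-2,-1]); enqueue [0,5]
  #12 pop 3: in=[-3,1] → [-3,1] (no change)
  #13 pop 0: in=[-3,1] → [-3,1] (was [-2,-1]); enqueue []
  #14 pop 5: in=[-3,1] → [-3,3] (was [-3,1]); enqueue [3]
  #15 pop 3: in=[-3,3] → [-3,3] (was [-3,1]); enqueue [1]
  #16 pop 1: in=[-3,3] → [-3,3] (was [-3,1]); enqueue [2,3]
  #17 pop 2: in=[-3,3] → [-3,3] (was [-3,1]); enqueue [0,5]
  #18 pop 3: in=[-3,3] → [-3,3] (no change)
  #19 pop 0: in=[-3,3] → [-3,3] (was [-3,1]); enqueue []
  #20 pop 5: in=[-3,3] → [-3,3] (no change)

Fixpoint:
  val[0] = [-3,3]
  val[1] = [-3,3]
  val[2] = [-3,3]
  val[3] = [-3,3]
  val[4] = [1,1]
  val[5] = [-3,3]
  val[6] = [1,1]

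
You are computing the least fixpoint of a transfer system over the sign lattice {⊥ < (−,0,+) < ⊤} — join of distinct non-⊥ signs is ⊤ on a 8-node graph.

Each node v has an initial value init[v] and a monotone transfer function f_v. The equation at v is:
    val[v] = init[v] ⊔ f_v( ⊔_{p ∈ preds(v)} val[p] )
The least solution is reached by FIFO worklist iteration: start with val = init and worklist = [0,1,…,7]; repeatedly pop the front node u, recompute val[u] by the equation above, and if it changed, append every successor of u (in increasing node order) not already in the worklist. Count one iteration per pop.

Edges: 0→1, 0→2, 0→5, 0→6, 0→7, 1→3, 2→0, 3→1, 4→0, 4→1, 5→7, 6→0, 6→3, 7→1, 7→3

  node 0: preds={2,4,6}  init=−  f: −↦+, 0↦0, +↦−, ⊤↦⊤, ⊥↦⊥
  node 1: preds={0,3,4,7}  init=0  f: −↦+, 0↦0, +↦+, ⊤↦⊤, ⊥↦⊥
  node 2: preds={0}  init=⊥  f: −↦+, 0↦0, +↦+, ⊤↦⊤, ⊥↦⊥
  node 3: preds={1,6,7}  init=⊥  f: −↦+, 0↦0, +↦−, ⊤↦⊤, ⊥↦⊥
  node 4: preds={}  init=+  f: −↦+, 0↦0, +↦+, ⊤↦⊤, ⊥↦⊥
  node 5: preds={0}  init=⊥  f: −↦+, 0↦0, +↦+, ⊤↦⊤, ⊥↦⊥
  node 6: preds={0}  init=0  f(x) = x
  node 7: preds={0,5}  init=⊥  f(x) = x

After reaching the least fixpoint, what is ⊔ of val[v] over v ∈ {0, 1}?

Iteration log — 11 steps:
  step 1. node 0  ⊔preds=⊤  new=⊤  old=−  +wl: 
  step 2. node 1  ⊔preds=⊤  new=⊤  old=0  +wl: 
  step 3. node 2  ⊔preds=⊤  new=⊤  old=⊥  +wl: 0
  step 4. node 3  ⊔preds=⊤  new=⊤  old=⊥  +wl: 1
  step 5. node 4  ⊔preds=⊥  new=+  stable
  step 6. node 5  ⊔preds=⊤  new=⊤  old=⊥  +wl: 
  step 7. node 6  ⊔preds=⊤  new=⊤  old=0  +wl: 3
  step 8. node 7  ⊔preds=⊤  new=⊤  old=⊥  +wl: 
  step 9. node 0  ⊔preds=⊤  new=⊤  stable
  step 10. node 1  ⊔preds=⊤  new=⊤  stable
  step 11. node 3  ⊔preds=⊤  new=⊤  stable

Least fixpoint reached:
  node 0: ⊤
  node 1: ⊤
  node 2: ⊤
  node 3: ⊤
  node 4: +
  node 5: ⊤
  node 6: ⊤
  node 7: ⊤

⊤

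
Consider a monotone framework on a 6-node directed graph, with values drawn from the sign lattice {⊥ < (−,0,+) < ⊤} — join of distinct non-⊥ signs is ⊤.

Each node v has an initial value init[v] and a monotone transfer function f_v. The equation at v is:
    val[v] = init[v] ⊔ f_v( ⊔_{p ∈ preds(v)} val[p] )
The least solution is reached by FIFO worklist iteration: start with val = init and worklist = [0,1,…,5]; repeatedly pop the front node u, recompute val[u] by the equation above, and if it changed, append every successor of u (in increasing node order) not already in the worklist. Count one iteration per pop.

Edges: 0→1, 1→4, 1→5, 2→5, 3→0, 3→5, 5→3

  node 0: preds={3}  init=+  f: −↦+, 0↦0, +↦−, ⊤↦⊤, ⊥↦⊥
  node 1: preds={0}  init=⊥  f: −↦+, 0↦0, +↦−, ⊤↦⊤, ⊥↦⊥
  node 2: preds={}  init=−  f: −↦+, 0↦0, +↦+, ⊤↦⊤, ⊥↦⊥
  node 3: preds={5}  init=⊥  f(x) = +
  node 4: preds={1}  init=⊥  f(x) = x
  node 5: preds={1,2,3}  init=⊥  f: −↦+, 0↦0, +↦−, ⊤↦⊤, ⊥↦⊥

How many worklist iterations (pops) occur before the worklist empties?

11

Trace (11 dequeues):
  [1] u=0 | in ⊥ | out + | ==
  [2] u=1 | in + | out − | prev ⊥ | push {}
  [3] u=2 | in ⊥ | out − | ==
  [4] u=3 | in ⊥ | out + | prev ⊥ | push {0}
  [5] u=4 | in − | out − | prev ⊥ | push {}
  [6] u=5 | in ⊤ | out ⊤ | prev ⊥ | push {3}
  [7] u=0 | in + | out ⊤ | prev + | push {1}
  [8] u=3 | in ⊤ | out + | ==
  [9] u=1 | in ⊤ | out ⊤ | prev − | push {4,5}
  [10] u=4 | in ⊤ | out ⊤ | prev − | push {}
  [11] u=5 | in ⊤ | out ⊤ | ==

Converged values:
  [0] ⊤
  [1] ⊤
  [2] −
  [3] +
  [4] ⊤
  [5] ⊤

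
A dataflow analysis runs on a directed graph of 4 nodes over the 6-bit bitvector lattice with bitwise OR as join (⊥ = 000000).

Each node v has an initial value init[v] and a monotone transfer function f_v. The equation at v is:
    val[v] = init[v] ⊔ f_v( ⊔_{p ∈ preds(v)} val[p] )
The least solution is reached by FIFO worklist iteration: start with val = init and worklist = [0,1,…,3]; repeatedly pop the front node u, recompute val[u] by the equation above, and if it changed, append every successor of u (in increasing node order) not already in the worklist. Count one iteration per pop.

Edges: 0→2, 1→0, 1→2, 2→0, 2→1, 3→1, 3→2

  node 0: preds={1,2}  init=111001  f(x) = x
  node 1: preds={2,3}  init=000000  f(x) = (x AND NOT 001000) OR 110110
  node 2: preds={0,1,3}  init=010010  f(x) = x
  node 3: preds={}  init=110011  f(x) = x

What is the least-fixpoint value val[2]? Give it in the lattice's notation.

111111

Iteration log — 7 steps:
  step 1. node 0  ⊔preds=010010  new=111011  old=111001  +wl: 
  step 2. node 1  ⊔preds=110011  new=110111  old=000000  +wl: 0
  step 3. node 2  ⊔preds=111111  new=111111  old=010010  +wl: 1
  step 4. node 3  ⊔preds=000000  new=110011  stable
  step 5. node 0  ⊔preds=111111  new=111111  old=111011  +wl: 2
  step 6. node 1  ⊔preds=111111  new=110111  stable
  step 7. node 2  ⊔preds=111111  new=111111  stable

Least fixpoint reached:
  node 0: 111111
  node 1: 110111
  node 2: 111111
  node 3: 110011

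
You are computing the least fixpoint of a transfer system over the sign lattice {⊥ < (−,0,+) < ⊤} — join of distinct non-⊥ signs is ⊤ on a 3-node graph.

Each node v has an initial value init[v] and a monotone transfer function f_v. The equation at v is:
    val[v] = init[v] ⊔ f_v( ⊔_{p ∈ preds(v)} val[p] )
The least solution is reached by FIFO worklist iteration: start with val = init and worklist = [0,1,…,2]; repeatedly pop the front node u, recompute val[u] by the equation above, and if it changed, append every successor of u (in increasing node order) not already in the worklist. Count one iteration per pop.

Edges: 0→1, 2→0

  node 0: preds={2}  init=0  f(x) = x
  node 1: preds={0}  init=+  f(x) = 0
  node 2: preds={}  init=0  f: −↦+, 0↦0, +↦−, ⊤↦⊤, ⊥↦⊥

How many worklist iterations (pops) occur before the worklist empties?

Worklist (3 pops):
  #1 pop 0: in=0 → 0 (no change)
  #2 pop 1: in=0 → ⊤ (was +); enqueue []
  #3 pop 2: in=⊥ → 0 (no change)

Fixpoint:
  val[0] = 0
  val[1] = ⊤
  val[2] = 0

3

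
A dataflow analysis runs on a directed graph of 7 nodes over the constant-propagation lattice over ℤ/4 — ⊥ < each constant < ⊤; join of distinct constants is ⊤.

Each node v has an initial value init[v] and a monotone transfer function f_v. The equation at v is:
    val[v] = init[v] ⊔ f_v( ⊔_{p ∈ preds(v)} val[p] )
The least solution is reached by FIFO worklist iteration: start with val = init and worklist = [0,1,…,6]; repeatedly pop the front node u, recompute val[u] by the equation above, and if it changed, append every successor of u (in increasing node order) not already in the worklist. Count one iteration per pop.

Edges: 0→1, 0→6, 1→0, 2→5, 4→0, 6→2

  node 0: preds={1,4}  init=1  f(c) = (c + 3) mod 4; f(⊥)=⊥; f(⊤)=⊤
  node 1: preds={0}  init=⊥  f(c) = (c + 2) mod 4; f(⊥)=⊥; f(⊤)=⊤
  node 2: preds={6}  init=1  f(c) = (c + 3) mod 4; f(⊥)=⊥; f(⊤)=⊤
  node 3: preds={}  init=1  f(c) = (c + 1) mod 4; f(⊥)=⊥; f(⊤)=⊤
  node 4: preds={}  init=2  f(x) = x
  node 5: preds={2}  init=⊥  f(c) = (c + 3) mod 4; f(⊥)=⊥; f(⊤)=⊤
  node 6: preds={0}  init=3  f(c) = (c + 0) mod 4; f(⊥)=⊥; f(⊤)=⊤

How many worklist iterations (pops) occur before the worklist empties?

Iteration log — 12 steps:
  step 1. node 0  ⊔preds=2  new=1  stable
  step 2. node 1  ⊔preds=1  new=3  old=⊥  +wl: 0
  step 3. node 2  ⊔preds=3  new=⊤  old=1  +wl: 
  step 4. node 3  ⊔preds=⊥  new=1  stable
  step 5. node 4  ⊔preds=⊥  new=2  stable
  step 6. node 5  ⊔preds=⊤  new=⊤  old=⊥  +wl: 
  step 7. node 6  ⊔preds=1  new=⊤  old=3  +wl: 2
  step 8. node 0  ⊔preds=⊤  new=⊤  old=1  +wl: 1,6
  step 9. node 2  ⊔preds=⊤  new=⊤  stable
  step 10. node 1  ⊔preds=⊤  new=⊤  old=3  +wl: 0
  step 11. node 6  ⊔preds=⊤  new=⊤  stable
  step 12. node 0  ⊔preds=⊤  new=⊤  stable

Least fixpoint reached:
  node 0: ⊤
  node 1: ⊤
  node 2: ⊤
  node 3: 1
  node 4: 2
  node 5: ⊤
  node 6: ⊤

12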